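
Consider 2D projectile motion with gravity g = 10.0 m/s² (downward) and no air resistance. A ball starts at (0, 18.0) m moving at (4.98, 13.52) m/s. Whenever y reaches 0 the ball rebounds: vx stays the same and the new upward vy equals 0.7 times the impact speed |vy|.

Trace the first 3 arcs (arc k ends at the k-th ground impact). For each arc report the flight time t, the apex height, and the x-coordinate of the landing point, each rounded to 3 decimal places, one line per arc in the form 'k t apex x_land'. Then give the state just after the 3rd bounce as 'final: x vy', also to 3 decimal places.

Arc 1: start y=18.000, vy=13.520 → t=3.682, apex=27.140, x_land=18.335, impact vy=-23.298
  bounce: vy ← 0.7·23.298 = 16.309
Arc 2: start y=0.000, vy=16.309 → t=3.262, apex=13.298, x_land=34.579, impact vy=-16.309
  bounce: vy ← 0.7·16.309 = 11.416
Arc 3: start y=0.000, vy=11.416 → t=2.283, apex=6.516, x_land=45.949, impact vy=-11.416
  bounce: vy ← 0.7·11.416 = 7.991

1 3.682 27.140 18.335
2 3.262 13.298 34.579
3 2.283 6.516 45.949
final: 45.949 7.991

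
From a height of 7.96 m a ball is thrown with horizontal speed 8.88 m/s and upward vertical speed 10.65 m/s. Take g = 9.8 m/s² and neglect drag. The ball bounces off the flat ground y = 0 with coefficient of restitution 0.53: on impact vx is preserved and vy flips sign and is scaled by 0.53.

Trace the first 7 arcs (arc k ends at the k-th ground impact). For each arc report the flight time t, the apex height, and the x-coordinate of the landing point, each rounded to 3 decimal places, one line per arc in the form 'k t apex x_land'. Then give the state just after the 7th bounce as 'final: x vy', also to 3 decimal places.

1 2.762 13.747 24.524
2 1.775 3.861 40.290
3 0.941 1.085 48.646
4 0.499 0.305 53.075
5 0.264 0.086 55.422
6 0.140 0.024 56.666
7 0.074 0.007 57.325
final: 57.325 0.193

Arc 1: start y=7.960, vy=10.650 → t=2.762, apex=13.747, x_land=24.524, impact vy=-16.415
  bounce: vy ← 0.53·16.415 = 8.700
Arc 2: start y=0.000, vy=8.700 → t=1.775, apex=3.861, x_land=40.290, impact vy=-8.700
  bounce: vy ← 0.53·8.700 = 4.611
Arc 3: start y=0.000, vy=4.611 → t=0.941, apex=1.085, x_land=48.646, impact vy=-4.611
  bounce: vy ← 0.53·4.611 = 2.444
Arc 4: start y=0.000, vy=2.444 → t=0.499, apex=0.305, x_land=53.075, impact vy=-2.444
  bounce: vy ← 0.53·2.444 = 1.295
Arc 5: start y=0.000, vy=1.295 → t=0.264, apex=0.086, x_land=55.422, impact vy=-1.295
  bounce: vy ← 0.53·1.295 = 0.686
Arc 6: start y=0.000, vy=0.686 → t=0.140, apex=0.024, x_land=56.666, impact vy=-0.686
  bounce: vy ← 0.53·0.686 = 0.364
Arc 7: start y=0.000, vy=0.364 → t=0.074, apex=0.007, x_land=57.325, impact vy=-0.364
  bounce: vy ← 0.53·0.364 = 0.193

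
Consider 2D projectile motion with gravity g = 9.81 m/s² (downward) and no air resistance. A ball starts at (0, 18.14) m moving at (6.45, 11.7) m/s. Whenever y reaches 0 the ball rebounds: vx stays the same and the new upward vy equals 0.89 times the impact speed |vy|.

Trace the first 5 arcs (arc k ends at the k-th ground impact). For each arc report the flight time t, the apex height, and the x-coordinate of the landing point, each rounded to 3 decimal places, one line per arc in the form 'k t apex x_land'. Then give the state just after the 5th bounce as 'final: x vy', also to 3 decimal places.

Arc 1: start y=18.140, vy=11.700 → t=3.456, apex=25.117, x_land=22.288, impact vy=-22.199
  bounce: vy ← 0.89·22.199 = 19.757
Arc 2: start y=0.000, vy=19.757 → t=4.028, apex=19.895, x_land=48.269, impact vy=-19.757
  bounce: vy ← 0.89·19.757 = 17.584
Arc 3: start y=0.000, vy=17.584 → t=3.585, apex=15.759, x_land=71.391, impact vy=-17.584
  bounce: vy ← 0.89·17.584 = 15.650
Arc 4: start y=0.000, vy=15.650 → t=3.191, apex=12.483, x_land=91.970, impact vy=-15.650
  bounce: vy ← 0.89·15.650 = 13.928
Arc 5: start y=0.000, vy=13.928 → t=2.840, apex=9.888, x_land=110.286, impact vy=-13.928
  bounce: vy ← 0.89·13.928 = 12.396

1 3.456 25.117 22.288
2 4.028 19.895 48.269
3 3.585 15.759 71.391
4 3.191 12.483 91.970
5 2.840 9.888 110.286
final: 110.286 12.396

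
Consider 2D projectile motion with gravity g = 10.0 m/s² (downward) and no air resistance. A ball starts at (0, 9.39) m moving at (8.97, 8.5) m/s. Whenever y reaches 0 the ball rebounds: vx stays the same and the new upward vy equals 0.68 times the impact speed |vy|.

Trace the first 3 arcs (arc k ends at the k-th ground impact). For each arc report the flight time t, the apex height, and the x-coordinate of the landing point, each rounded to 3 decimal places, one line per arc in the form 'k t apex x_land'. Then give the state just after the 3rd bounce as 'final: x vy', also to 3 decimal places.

Arc 1: start y=9.390, vy=8.500 → t=2.463, apex=13.003, x_land=22.090, impact vy=-16.126
  bounce: vy ← 0.68·16.126 = 10.966
Arc 2: start y=0.000, vy=10.966 → t=2.193, apex=6.012, x_land=41.762, impact vy=-10.966
  bounce: vy ← 0.68·10.966 = 7.457
Arc 3: start y=0.000, vy=7.457 → t=1.491, apex=2.780, x_land=55.139, impact vy=-7.457
  bounce: vy ← 0.68·7.457 = 5.071

1 2.463 13.003 22.090
2 2.193 6.012 41.762
3 1.491 2.780 55.139
final: 55.139 5.071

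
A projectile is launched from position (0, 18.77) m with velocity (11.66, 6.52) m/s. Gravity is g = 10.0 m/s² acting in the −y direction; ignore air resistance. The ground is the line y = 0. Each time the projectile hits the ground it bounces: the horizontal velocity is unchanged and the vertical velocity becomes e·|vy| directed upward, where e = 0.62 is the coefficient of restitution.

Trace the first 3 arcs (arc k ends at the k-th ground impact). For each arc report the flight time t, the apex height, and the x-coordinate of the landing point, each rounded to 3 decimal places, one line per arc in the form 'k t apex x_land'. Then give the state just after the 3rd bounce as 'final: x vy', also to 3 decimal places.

Arc 1: start y=18.770, vy=6.520 → t=2.696, apex=20.896, x_land=31.439, impact vy=-20.443
  bounce: vy ← 0.62·20.443 = 12.675
Arc 2: start y=0.000, vy=12.675 → t=2.535, apex=8.032, x_land=60.996, impact vy=-12.675
  bounce: vy ← 0.62·12.675 = 7.858
Arc 3: start y=0.000, vy=7.858 → t=1.572, apex=3.088, x_land=79.321, impact vy=-7.858
  bounce: vy ← 0.62·7.858 = 4.872

1 2.696 20.896 31.439
2 2.535 8.032 60.996
3 1.572 3.088 79.321
final: 79.321 4.872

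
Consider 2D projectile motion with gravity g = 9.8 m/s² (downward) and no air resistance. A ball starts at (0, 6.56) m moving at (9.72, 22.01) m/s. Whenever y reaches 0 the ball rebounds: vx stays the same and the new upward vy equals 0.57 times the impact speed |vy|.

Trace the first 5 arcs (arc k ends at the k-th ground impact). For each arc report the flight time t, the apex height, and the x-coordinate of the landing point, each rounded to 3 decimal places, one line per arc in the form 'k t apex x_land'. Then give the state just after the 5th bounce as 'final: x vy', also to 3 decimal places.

1 4.772 31.276 46.387
2 2.880 10.162 74.382
3 1.642 3.302 90.340
4 0.936 1.073 99.435
5 0.533 0.349 104.620
final: 104.620 1.490

Arc 1: start y=6.560, vy=22.010 → t=4.772, apex=31.276, x_land=46.387, impact vy=-24.759
  bounce: vy ← 0.57·24.759 = 14.113
Arc 2: start y=0.000, vy=14.113 → t=2.880, apex=10.162, x_land=74.382, impact vy=-14.113
  bounce: vy ← 0.57·14.113 = 8.044
Arc 3: start y=0.000, vy=8.044 → t=1.642, apex=3.302, x_land=90.340, impact vy=-8.044
  bounce: vy ← 0.57·8.044 = 4.585
Arc 4: start y=0.000, vy=4.585 → t=0.936, apex=1.073, x_land=99.435, impact vy=-4.585
  bounce: vy ← 0.57·4.585 = 2.614
Arc 5: start y=0.000, vy=2.614 → t=0.533, apex=0.349, x_land=104.620, impact vy=-2.614
  bounce: vy ← 0.57·2.614 = 1.490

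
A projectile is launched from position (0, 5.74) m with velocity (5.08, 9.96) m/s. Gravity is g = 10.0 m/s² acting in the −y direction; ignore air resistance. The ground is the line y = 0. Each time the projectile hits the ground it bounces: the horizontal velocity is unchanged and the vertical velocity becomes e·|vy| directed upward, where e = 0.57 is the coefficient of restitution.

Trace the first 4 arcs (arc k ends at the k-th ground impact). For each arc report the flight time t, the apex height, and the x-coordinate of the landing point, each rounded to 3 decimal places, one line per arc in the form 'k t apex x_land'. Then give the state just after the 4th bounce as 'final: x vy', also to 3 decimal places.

Arc 1: start y=5.740, vy=9.960 → t=2.459, apex=10.700, x_land=12.491, impact vy=-14.629
  bounce: vy ← 0.57·14.629 = 8.338
Arc 2: start y=0.000, vy=8.338 → t=1.668, apex=3.476, x_land=20.963, impact vy=-8.338
  bounce: vy ← 0.57·8.338 = 4.753
Arc 3: start y=0.000, vy=4.753 → t=0.951, apex=1.130, x_land=25.792, impact vy=-4.753
  bounce: vy ← 0.57·4.753 = 2.709
Arc 4: start y=0.000, vy=2.709 → t=0.542, apex=0.367, x_land=28.544, impact vy=-2.709
  bounce: vy ← 0.57·2.709 = 1.544

1 2.459 10.700 12.491
2 1.668 3.476 20.963
3 0.951 1.130 25.792
4 0.542 0.367 28.544
final: 28.544 1.544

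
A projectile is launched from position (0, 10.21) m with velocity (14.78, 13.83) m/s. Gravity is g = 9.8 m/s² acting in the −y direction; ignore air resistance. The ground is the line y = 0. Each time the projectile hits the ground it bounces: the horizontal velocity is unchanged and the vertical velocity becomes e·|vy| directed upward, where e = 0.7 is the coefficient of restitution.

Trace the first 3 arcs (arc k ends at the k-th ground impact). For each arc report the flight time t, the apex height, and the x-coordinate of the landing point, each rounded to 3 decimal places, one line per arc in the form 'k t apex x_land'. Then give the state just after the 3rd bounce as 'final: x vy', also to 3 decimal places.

1 3.430 19.969 50.695
2 2.826 9.785 92.466
3 1.978 4.794 121.706
final: 121.706 6.786

Arc 1: start y=10.210, vy=13.830 → t=3.430, apex=19.969, x_land=50.695, impact vy=-19.783
  bounce: vy ← 0.7·19.783 = 13.848
Arc 2: start y=0.000, vy=13.848 → t=2.826, apex=9.785, x_land=92.466, impact vy=-13.848
  bounce: vy ← 0.7·13.848 = 9.694
Arc 3: start y=0.000, vy=9.694 → t=1.978, apex=4.794, x_land=121.706, impact vy=-9.694
  bounce: vy ← 0.7·9.694 = 6.786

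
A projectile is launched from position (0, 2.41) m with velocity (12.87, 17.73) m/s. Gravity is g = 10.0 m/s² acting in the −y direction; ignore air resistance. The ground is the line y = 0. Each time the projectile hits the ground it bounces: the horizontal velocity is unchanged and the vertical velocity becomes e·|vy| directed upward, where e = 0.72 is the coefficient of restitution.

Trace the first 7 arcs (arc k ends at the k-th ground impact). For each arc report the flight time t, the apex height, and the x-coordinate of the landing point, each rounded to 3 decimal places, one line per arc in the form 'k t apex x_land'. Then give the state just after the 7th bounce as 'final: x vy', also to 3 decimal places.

1 3.677 18.128 47.324
2 2.742 9.397 82.612
3 1.974 4.872 108.019
4 1.421 2.525 126.313
5 1.023 1.309 139.484
6 0.737 0.679 148.967
7 0.531 0.352 155.795
final: 155.795 1.910

Arc 1: start y=2.410, vy=17.730 → t=3.677, apex=18.128, x_land=47.324, impact vy=-19.041
  bounce: vy ← 0.72·19.041 = 13.709
Arc 2: start y=0.000, vy=13.709 → t=2.742, apex=9.397, x_land=82.612, impact vy=-13.709
  bounce: vy ← 0.72·13.709 = 9.871
Arc 3: start y=0.000, vy=9.871 → t=1.974, apex=4.872, x_land=108.019, impact vy=-9.871
  bounce: vy ← 0.72·9.871 = 7.107
Arc 4: start y=0.000, vy=7.107 → t=1.421, apex=2.525, x_land=126.313, impact vy=-7.107
  bounce: vy ← 0.72·7.107 = 5.117
Arc 5: start y=0.000, vy=5.117 → t=1.023, apex=1.309, x_land=139.484, impact vy=-5.117
  bounce: vy ← 0.72·5.117 = 3.684
Arc 6: start y=0.000, vy=3.684 → t=0.737, apex=0.679, x_land=148.967, impact vy=-3.684
  bounce: vy ← 0.72·3.684 = 2.653
Arc 7: start y=0.000, vy=2.653 → t=0.531, apex=0.352, x_land=155.795, impact vy=-2.653
  bounce: vy ← 0.72·2.653 = 1.910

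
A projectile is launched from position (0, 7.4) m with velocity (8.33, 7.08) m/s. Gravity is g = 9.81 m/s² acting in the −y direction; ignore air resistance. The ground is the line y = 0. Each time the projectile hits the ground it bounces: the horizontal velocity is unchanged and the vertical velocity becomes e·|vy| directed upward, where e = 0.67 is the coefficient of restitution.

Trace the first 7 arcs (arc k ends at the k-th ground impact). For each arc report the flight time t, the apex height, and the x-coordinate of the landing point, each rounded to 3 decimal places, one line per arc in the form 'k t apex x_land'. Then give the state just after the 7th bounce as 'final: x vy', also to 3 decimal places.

Arc 1: start y=7.400, vy=7.080 → t=2.146, apex=9.955, x_land=17.879, impact vy=-13.975
  bounce: vy ← 0.67·13.975 = 9.364
Arc 2: start y=0.000, vy=9.364 → t=1.909, apex=4.469, x_land=33.781, impact vy=-9.364
  bounce: vy ← 0.67·9.364 = 6.274
Arc 3: start y=0.000, vy=6.274 → t=1.279, apex=2.006, x_land=44.435, impact vy=-6.274
  bounce: vy ← 0.67·6.274 = 4.203
Arc 4: start y=0.000, vy=4.203 → t=0.857, apex=0.901, x_land=51.573, impact vy=-4.203
  bounce: vy ← 0.67·4.203 = 2.816
Arc 5: start y=0.000, vy=2.816 → t=0.574, apex=0.404, x_land=56.356, impact vy=-2.816
  bounce: vy ← 0.67·2.816 = 1.887
Arc 6: start y=0.000, vy=1.887 → t=0.385, apex=0.181, x_land=59.560, impact vy=-1.887
  bounce: vy ← 0.67·1.887 = 1.264
Arc 7: start y=0.000, vy=1.264 → t=0.258, apex=0.081, x_land=61.707, impact vy=-1.264
  bounce: vy ← 0.67·1.264 = 0.847

1 2.146 9.955 17.879
2 1.909 4.469 33.781
3 1.279 2.006 44.435
4 0.857 0.901 51.573
5 0.574 0.404 56.356
6 0.385 0.181 59.560
7 0.258 0.081 61.707
final: 61.707 0.847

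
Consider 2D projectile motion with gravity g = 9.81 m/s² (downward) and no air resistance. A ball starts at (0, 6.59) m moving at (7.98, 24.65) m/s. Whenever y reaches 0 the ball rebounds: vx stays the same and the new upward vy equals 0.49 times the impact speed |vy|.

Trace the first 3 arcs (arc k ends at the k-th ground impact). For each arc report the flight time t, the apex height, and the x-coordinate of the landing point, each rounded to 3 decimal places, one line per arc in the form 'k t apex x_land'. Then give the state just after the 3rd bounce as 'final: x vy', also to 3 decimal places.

Arc 1: start y=6.590, vy=24.650 → t=5.280, apex=37.560, x_land=42.134, impact vy=-27.146
  bounce: vy ← 0.49·27.146 = 13.302
Arc 2: start y=0.000, vy=13.302 → t=2.712, apex=9.018, x_land=63.775, impact vy=-13.302
  bounce: vy ← 0.49·13.302 = 6.518
Arc 3: start y=0.000, vy=6.518 → t=1.329, apex=2.165, x_land=74.378, impact vy=-6.518
  bounce: vy ← 0.49·6.518 = 3.194

1 5.280 37.560 42.134
2 2.712 9.018 63.775
3 1.329 2.165 74.378
final: 74.378 3.194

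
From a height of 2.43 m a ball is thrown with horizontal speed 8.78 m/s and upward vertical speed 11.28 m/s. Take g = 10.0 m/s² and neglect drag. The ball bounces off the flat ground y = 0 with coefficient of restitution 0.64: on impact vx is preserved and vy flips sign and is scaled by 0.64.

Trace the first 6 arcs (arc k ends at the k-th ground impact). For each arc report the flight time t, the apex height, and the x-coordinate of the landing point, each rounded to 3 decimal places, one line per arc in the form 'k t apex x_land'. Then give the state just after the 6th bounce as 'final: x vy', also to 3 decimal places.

1 2.454 8.792 21.546
2 1.697 3.601 36.449
3 1.086 1.475 45.987
4 0.695 0.604 52.091
5 0.445 0.247 55.997
6 0.285 0.101 58.498
final: 58.498 0.911

Arc 1: start y=2.430, vy=11.280 → t=2.454, apex=8.792, x_land=21.546, impact vy=-13.260
  bounce: vy ← 0.64·13.260 = 8.487
Arc 2: start y=0.000, vy=8.487 → t=1.697, apex=3.601, x_land=36.449, impact vy=-8.487
  bounce: vy ← 0.64·8.487 = 5.431
Arc 3: start y=0.000, vy=5.431 → t=1.086, apex=1.475, x_land=45.987, impact vy=-5.431
  bounce: vy ← 0.64·5.431 = 3.476
Arc 4: start y=0.000, vy=3.476 → t=0.695, apex=0.604, x_land=52.091, impact vy=-3.476
  bounce: vy ← 0.64·3.476 = 2.225
Arc 5: start y=0.000, vy=2.225 → t=0.445, apex=0.247, x_land=55.997, impact vy=-2.225
  bounce: vy ← 0.64·2.225 = 1.424
Arc 6: start y=0.000, vy=1.424 → t=0.285, apex=0.101, x_land=58.498, impact vy=-1.424
  bounce: vy ← 0.64·1.424 = 0.911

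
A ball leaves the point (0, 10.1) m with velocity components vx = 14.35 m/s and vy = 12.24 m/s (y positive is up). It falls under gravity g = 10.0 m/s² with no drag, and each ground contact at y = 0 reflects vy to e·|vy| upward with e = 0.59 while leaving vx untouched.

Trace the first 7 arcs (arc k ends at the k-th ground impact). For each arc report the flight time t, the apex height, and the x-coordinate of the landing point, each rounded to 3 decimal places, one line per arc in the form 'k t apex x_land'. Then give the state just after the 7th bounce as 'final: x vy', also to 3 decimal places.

Arc 1: start y=10.100, vy=12.240 → t=3.100, apex=17.591, x_land=44.480, impact vy=-18.757
  bounce: vy ← 0.59·18.757 = 11.067
Arc 2: start y=0.000, vy=11.067 → t=2.213, apex=6.123, x_land=76.241, impact vy=-11.067
  bounce: vy ← 0.59·11.067 = 6.529
Arc 3: start y=0.000, vy=6.529 → t=1.306, apex=2.132, x_land=94.980, impact vy=-6.529
  bounce: vy ← 0.59·6.529 = 3.852
Arc 4: start y=0.000, vy=3.852 → t=0.770, apex=0.742, x_land=106.036, impact vy=-3.852
  bounce: vy ← 0.59·3.852 = 2.273
Arc 5: start y=0.000, vy=2.273 → t=0.455, apex=0.258, x_land=112.559, impact vy=-2.273
  bounce: vy ← 0.59·2.273 = 1.341
Arc 6: start y=0.000, vy=1.341 → t=0.268, apex=0.090, x_land=116.408, impact vy=-1.341
  bounce: vy ← 0.59·1.341 = 0.791
Arc 7: start y=0.000, vy=0.791 → t=0.158, apex=0.031, x_land=118.678, impact vy=-0.791
  bounce: vy ← 0.59·0.791 = 0.467

1 3.100 17.591 44.480
2 2.213 6.123 76.241
3 1.306 2.132 94.980
4 0.770 0.742 106.036
5 0.455 0.258 112.559
6 0.268 0.090 116.408
7 0.158 0.031 118.678
final: 118.678 0.467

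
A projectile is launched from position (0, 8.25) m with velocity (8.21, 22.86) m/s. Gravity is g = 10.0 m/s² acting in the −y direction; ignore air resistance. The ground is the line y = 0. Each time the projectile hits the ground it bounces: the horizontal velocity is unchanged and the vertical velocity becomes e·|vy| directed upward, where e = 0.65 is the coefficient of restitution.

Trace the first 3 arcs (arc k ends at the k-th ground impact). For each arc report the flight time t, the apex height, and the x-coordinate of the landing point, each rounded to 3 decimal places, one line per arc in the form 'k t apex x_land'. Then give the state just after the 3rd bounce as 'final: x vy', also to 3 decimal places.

1 4.908 34.379 40.296
2 3.409 14.525 68.283
3 2.216 6.137 86.474
final: 86.474 7.201

Arc 1: start y=8.250, vy=22.860 → t=4.908, apex=34.379, x_land=40.296, impact vy=-26.222
  bounce: vy ← 0.65·26.222 = 17.044
Arc 2: start y=0.000, vy=17.044 → t=3.409, apex=14.525, x_land=68.283, impact vy=-17.044
  bounce: vy ← 0.65·17.044 = 11.079
Arc 3: start y=0.000, vy=11.079 → t=2.216, apex=6.137, x_land=86.474, impact vy=-11.079
  bounce: vy ← 0.65·11.079 = 7.201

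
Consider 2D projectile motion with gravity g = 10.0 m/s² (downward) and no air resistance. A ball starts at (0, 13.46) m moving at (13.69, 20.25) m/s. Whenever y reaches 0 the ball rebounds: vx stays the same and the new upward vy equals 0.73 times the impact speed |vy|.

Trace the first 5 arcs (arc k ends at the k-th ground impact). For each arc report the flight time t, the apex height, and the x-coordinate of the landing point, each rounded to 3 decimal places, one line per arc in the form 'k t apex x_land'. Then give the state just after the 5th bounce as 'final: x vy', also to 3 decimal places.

1 4.631 33.963 63.402
2 3.805 18.099 115.495
3 2.778 9.645 153.522
4 2.028 5.140 181.282
5 1.480 2.739 201.547
final: 201.547 5.403

Arc 1: start y=13.460, vy=20.250 → t=4.631, apex=33.963, x_land=63.402, impact vy=-26.063
  bounce: vy ← 0.73·26.063 = 19.026
Arc 2: start y=0.000, vy=19.026 → t=3.805, apex=18.099, x_land=115.495, impact vy=-19.026
  bounce: vy ← 0.73·19.026 = 13.889
Arc 3: start y=0.000, vy=13.889 → t=2.778, apex=9.645, x_land=153.522, impact vy=-13.889
  bounce: vy ← 0.73·13.889 = 10.139
Arc 4: start y=0.000, vy=10.139 → t=2.028, apex=5.140, x_land=181.282, impact vy=-10.139
  bounce: vy ← 0.73·10.139 = 7.401
Arc 5: start y=0.000, vy=7.401 → t=1.480, apex=2.739, x_land=201.547, impact vy=-7.401
  bounce: vy ← 0.73·7.401 = 5.403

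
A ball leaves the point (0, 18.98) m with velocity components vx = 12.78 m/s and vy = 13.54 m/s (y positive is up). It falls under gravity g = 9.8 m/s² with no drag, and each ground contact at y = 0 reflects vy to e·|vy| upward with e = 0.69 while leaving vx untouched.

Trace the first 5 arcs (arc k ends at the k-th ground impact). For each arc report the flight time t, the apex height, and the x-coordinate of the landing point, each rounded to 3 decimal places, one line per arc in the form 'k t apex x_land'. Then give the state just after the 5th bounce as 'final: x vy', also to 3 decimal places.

1 3.786 28.334 48.389
2 3.318 13.490 90.798
3 2.290 6.422 120.061
4 1.580 3.058 140.252
5 1.090 1.456 154.184
final: 154.184 3.686

Arc 1: start y=18.980, vy=13.540 → t=3.786, apex=28.334, x_land=48.389, impact vy=-23.566
  bounce: vy ← 0.69·23.566 = 16.260
Arc 2: start y=0.000, vy=16.260 → t=3.318, apex=13.490, x_land=90.798, impact vy=-16.260
  bounce: vy ← 0.69·16.260 = 11.220
Arc 3: start y=0.000, vy=11.220 → t=2.290, apex=6.422, x_land=120.061, impact vy=-11.220
  bounce: vy ← 0.69·11.220 = 7.742
Arc 4: start y=0.000, vy=7.742 → t=1.580, apex=3.058, x_land=140.252, impact vy=-7.742
  bounce: vy ← 0.69·7.742 = 5.342
Arc 5: start y=0.000, vy=5.342 → t=1.090, apex=1.456, x_land=154.184, impact vy=-5.342
  bounce: vy ← 0.69·5.342 = 3.686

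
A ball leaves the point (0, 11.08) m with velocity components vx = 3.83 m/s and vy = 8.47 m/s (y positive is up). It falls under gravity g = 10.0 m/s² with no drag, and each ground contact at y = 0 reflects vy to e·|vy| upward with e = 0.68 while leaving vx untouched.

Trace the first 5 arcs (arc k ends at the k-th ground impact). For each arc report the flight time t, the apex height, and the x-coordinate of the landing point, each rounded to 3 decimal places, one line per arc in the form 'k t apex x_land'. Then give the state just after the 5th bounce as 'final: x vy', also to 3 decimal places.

1 2.560 14.667 9.804
2 2.329 6.782 18.725
3 1.584 3.136 24.791
4 1.077 1.450 28.917
5 0.732 0.671 31.722
final: 31.722 2.490

Arc 1: start y=11.080, vy=8.470 → t=2.560, apex=14.667, x_land=9.804, impact vy=-17.127
  bounce: vy ← 0.68·17.127 = 11.646
Arc 2: start y=0.000, vy=11.646 → t=2.329, apex=6.782, x_land=18.725, impact vy=-11.646
  bounce: vy ← 0.68·11.646 = 7.920
Arc 3: start y=0.000, vy=7.920 → t=1.584, apex=3.136, x_land=24.791, impact vy=-7.920
  bounce: vy ← 0.68·7.920 = 5.385
Arc 4: start y=0.000, vy=5.385 → t=1.077, apex=1.450, x_land=28.917, impact vy=-5.385
  bounce: vy ← 0.68·5.385 = 3.662
Arc 5: start y=0.000, vy=3.662 → t=0.732, apex=0.671, x_land=31.722, impact vy=-3.662
  bounce: vy ← 0.68·3.662 = 2.490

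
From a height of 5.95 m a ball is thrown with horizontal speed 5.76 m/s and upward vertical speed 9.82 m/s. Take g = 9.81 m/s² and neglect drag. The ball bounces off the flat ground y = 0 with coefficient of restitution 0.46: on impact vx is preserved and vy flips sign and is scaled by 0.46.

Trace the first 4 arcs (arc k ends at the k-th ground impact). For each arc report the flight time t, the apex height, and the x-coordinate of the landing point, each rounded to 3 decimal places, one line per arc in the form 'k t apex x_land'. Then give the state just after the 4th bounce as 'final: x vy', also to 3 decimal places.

Arc 1: start y=5.950, vy=9.820 → t=2.489, apex=10.865, x_land=14.339, impact vy=-14.600
  bounce: vy ← 0.46·14.600 = 6.716
Arc 2: start y=0.000, vy=6.716 → t=1.369, apex=2.299, x_land=22.225, impact vy=-6.716
  bounce: vy ← 0.46·6.716 = 3.089
Arc 3: start y=0.000, vy=3.089 → t=0.630, apex=0.486, x_land=25.853, impact vy=-3.089
  bounce: vy ← 0.46·3.089 = 1.421
Arc 4: start y=0.000, vy=1.421 → t=0.290, apex=0.103, x_land=27.522, impact vy=-1.421
  bounce: vy ← 0.46·1.421 = 0.654

1 2.489 10.865 14.339
2 1.369 2.299 22.225
3 0.630 0.486 25.853
4 0.290 0.103 27.522
final: 27.522 0.654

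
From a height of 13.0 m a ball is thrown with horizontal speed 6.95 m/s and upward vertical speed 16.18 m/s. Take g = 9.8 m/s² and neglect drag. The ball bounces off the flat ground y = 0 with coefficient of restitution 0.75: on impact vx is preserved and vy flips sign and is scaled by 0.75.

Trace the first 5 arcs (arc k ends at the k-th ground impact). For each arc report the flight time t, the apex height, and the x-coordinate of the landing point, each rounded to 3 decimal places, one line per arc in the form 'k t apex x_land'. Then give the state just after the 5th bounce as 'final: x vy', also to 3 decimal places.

Arc 1: start y=13.000, vy=16.180 → t=3.970, apex=26.357, x_land=27.593, impact vy=-22.729
  bounce: vy ← 0.75·22.729 = 17.047
Arc 2: start y=0.000, vy=17.047 → t=3.479, apex=14.826, x_land=51.772, impact vy=-17.047
  bounce: vy ← 0.75·17.047 = 12.785
Arc 3: start y=0.000, vy=12.785 → t=2.609, apex=8.339, x_land=69.905, impact vy=-12.785
  bounce: vy ← 0.75·12.785 = 9.589
Arc 4: start y=0.000, vy=9.589 → t=1.957, apex=4.691, x_land=83.505, impact vy=-9.589
  bounce: vy ← 0.75·9.589 = 7.191
Arc 5: start y=0.000, vy=7.191 → t=1.468, apex=2.639, x_land=93.706, impact vy=-7.191
  bounce: vy ← 0.75·7.191 = 5.394

1 3.970 26.357 27.593
2 3.479 14.826 51.772
3 2.609 8.339 69.905
4 1.957 4.691 83.505
5 1.468 2.639 93.706
final: 93.706 5.394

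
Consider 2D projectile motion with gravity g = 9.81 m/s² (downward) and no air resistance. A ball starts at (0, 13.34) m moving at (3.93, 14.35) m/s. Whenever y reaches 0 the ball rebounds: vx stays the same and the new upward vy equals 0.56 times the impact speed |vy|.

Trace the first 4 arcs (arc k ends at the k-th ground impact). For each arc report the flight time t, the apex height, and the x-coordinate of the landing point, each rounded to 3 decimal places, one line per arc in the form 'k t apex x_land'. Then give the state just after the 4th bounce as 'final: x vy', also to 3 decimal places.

Arc 1: start y=13.340, vy=14.350 → t=3.667, apex=23.836, x_land=14.412, impact vy=-21.625
  bounce: vy ← 0.56·21.625 = 12.110
Arc 2: start y=0.000, vy=12.110 → t=2.469, apex=7.475, x_land=24.115, impact vy=-12.110
  bounce: vy ← 0.56·12.110 = 6.782
Arc 3: start y=0.000, vy=6.782 → t=1.383, apex=2.344, x_land=29.549, impact vy=-6.782
  bounce: vy ← 0.56·6.782 = 3.798
Arc 4: start y=0.000, vy=3.798 → t=0.774, apex=0.735, x_land=32.592, impact vy=-3.798
  bounce: vy ← 0.56·3.798 = 2.127

1 3.667 23.836 14.412
2 2.469 7.475 24.115
3 1.383 2.344 29.549
4 0.774 0.735 32.592
final: 32.592 2.127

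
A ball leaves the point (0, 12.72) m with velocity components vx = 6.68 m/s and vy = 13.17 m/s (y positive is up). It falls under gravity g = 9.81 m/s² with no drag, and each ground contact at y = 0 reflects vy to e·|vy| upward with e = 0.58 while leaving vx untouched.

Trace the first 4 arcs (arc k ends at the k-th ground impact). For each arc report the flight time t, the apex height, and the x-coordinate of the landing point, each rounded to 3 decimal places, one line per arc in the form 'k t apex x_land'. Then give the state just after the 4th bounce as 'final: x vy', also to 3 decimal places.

Arc 1: start y=12.720, vy=13.170 → t=3.439, apex=21.560, x_land=22.973, impact vy=-20.567
  bounce: vy ← 0.58·20.567 = 11.929
Arc 2: start y=0.000, vy=11.929 → t=2.432, apex=7.253, x_land=39.219, impact vy=-11.929
  bounce: vy ← 0.58·11.929 = 6.919
Arc 3: start y=0.000, vy=6.919 → t=1.411, apex=2.440, x_land=48.642, impact vy=-6.919
  bounce: vy ← 0.58·6.919 = 4.013
Arc 4: start y=0.000, vy=4.013 → t=0.818, apex=0.821, x_land=54.107, impact vy=-4.013
  bounce: vy ← 0.58·4.013 = 2.328

1 3.439 21.560 22.973
2 2.432 7.253 39.219
3 1.411 2.440 48.642
4 0.818 0.821 54.107
final: 54.107 2.328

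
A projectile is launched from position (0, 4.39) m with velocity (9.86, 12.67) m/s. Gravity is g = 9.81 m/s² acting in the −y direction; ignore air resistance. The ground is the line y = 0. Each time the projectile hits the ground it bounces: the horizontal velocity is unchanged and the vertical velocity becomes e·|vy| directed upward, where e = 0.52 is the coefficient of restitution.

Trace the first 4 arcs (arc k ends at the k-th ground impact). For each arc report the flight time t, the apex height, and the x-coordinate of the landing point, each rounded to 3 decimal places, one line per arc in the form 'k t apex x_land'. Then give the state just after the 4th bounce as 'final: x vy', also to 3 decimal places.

1 2.893 12.572 28.520
2 1.665 3.399 44.937
3 0.866 0.919 53.474
4 0.450 0.249 57.913
final: 57.913 1.148

Arc 1: start y=4.390, vy=12.670 → t=2.893, apex=12.572, x_land=28.520, impact vy=-15.705
  bounce: vy ← 0.52·15.705 = 8.167
Arc 2: start y=0.000, vy=8.167 → t=1.665, apex=3.399, x_land=44.937, impact vy=-8.167
  bounce: vy ← 0.52·8.167 = 4.247
Arc 3: start y=0.000, vy=4.247 → t=0.866, apex=0.919, x_land=53.474, impact vy=-4.247
  bounce: vy ← 0.52·4.247 = 2.208
Arc 4: start y=0.000, vy=2.208 → t=0.450, apex=0.249, x_land=57.913, impact vy=-2.208
  bounce: vy ← 0.52·2.208 = 1.148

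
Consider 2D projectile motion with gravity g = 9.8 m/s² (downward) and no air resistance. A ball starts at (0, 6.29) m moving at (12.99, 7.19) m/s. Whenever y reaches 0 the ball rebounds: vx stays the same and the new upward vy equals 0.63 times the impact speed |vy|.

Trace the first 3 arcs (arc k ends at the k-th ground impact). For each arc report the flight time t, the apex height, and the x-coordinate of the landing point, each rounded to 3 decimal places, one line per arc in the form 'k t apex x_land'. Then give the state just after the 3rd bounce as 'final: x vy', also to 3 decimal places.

1 2.083 8.928 27.064
2 1.701 3.543 49.157
3 1.071 1.406 63.075
final: 63.075 3.308

Arc 1: start y=6.290, vy=7.190 → t=2.083, apex=8.928, x_land=27.064, impact vy=-13.228
  bounce: vy ← 0.63·13.228 = 8.334
Arc 2: start y=0.000, vy=8.334 → t=1.701, apex=3.543, x_land=49.157, impact vy=-8.334
  bounce: vy ← 0.63·8.334 = 5.250
Arc 3: start y=0.000, vy=5.250 → t=1.071, apex=1.406, x_land=63.075, impact vy=-5.250
  bounce: vy ← 0.63·5.250 = 3.308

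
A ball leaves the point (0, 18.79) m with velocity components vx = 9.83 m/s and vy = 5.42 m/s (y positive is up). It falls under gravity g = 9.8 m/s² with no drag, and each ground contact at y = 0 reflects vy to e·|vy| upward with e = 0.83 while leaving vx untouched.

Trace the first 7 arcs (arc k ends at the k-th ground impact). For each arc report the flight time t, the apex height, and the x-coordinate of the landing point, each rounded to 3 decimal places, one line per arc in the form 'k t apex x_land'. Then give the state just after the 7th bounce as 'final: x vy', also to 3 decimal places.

Arc 1: start y=18.790, vy=5.420 → t=2.588, apex=20.289, x_land=25.439, impact vy=-19.941
  bounce: vy ← 0.83·19.941 = 16.551
Arc 2: start y=0.000, vy=16.551 → t=3.378, apex=13.977, x_land=58.643, impact vy=-16.551
  bounce: vy ← 0.83·16.551 = 13.738
Arc 3: start y=0.000, vy=13.738 → t=2.804, apex=9.629, x_land=86.203, impact vy=-13.738
  bounce: vy ← 0.83·13.738 = 11.402
Arc 4: start y=0.000, vy=11.402 → t=2.327, apex=6.633, x_land=109.077, impact vy=-11.402
  bounce: vy ← 0.83·11.402 = 9.464
Arc 5: start y=0.000, vy=9.464 → t=1.931, apex=4.570, x_land=128.063, impact vy=-9.464
  bounce: vy ← 0.83·9.464 = 7.855
Arc 6: start y=0.000, vy=7.855 → t=1.603, apex=3.148, x_land=143.821, impact vy=-7.855
  bounce: vy ← 0.83·7.855 = 6.520
Arc 7: start y=0.000, vy=6.520 → t=1.331, apex=2.169, x_land=156.900, impact vy=-6.520
  bounce: vy ← 0.83·6.520 = 5.411

1 2.588 20.289 25.439
2 3.378 13.977 58.643
3 2.804 9.629 86.203
4 2.327 6.633 109.077
5 1.931 4.570 128.063
6 1.603 3.148 143.821
7 1.331 2.169 156.900
final: 156.900 5.411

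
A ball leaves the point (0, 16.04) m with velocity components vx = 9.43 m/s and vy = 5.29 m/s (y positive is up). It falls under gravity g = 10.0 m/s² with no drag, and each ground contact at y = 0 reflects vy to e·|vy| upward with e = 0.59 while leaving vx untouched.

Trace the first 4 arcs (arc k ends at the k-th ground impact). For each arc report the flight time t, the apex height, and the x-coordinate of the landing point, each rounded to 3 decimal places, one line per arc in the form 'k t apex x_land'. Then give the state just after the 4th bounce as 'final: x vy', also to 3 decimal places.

Arc 1: start y=16.040, vy=5.290 → t=2.397, apex=17.439, x_land=22.600, impact vy=-18.676
  bounce: vy ← 0.59·18.676 = 11.019
Arc 2: start y=0.000, vy=11.019 → t=2.204, apex=6.071, x_land=43.381, impact vy=-11.019
  bounce: vy ← 0.59·11.019 = 6.501
Arc 3: start y=0.000, vy=6.501 → t=1.300, apex=2.113, x_land=55.642, impact vy=-6.501
  bounce: vy ← 0.59·6.501 = 3.836
Arc 4: start y=0.000, vy=3.836 → t=0.767, apex=0.736, x_land=62.876, impact vy=-3.836
  bounce: vy ← 0.59·3.836 = 2.263

1 2.397 17.439 22.600
2 2.204 6.071 43.381
3 1.300 2.113 55.642
4 0.767 0.736 62.876
final: 62.876 2.263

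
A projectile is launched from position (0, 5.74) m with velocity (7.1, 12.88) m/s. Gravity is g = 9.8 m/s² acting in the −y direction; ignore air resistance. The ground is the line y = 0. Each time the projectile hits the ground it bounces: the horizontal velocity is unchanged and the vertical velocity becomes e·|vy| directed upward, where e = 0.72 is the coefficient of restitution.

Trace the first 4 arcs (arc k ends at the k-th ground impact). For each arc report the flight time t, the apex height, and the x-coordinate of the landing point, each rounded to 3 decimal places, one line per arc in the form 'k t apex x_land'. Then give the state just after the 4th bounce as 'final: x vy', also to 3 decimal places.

Arc 1: start y=5.740, vy=12.880 → t=3.017, apex=14.204, x_land=21.420, impact vy=-16.685
  bounce: vy ← 0.72·16.685 = 12.013
Arc 2: start y=0.000, vy=12.013 → t=2.452, apex=7.363, x_land=38.827, impact vy=-12.013
  bounce: vy ← 0.72·12.013 = 8.650
Arc 3: start y=0.000, vy=8.650 → t=1.765, apex=3.817, x_land=51.360, impact vy=-8.650
  bounce: vy ← 0.72·8.650 = 6.228
Arc 4: start y=0.000, vy=6.228 → t=1.271, apex=1.979, x_land=60.384, impact vy=-6.228
  bounce: vy ← 0.72·6.228 = 4.484

1 3.017 14.204 21.420
2 2.452 7.363 38.827
3 1.765 3.817 51.360
4 1.271 1.979 60.384
final: 60.384 4.484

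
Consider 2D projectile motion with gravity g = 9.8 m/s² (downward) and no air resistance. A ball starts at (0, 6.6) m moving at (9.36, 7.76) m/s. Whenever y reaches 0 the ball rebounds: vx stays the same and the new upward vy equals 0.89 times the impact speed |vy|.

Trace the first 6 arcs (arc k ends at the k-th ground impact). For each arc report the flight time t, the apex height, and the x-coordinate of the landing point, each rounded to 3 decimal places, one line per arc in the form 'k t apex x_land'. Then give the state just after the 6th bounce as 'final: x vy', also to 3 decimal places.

1 2.197 9.672 20.562
2 2.501 7.661 43.970
3 2.226 6.069 64.803
4 1.981 4.807 83.345
5 1.763 3.808 99.846
6 1.569 3.016 114.533
final: 114.533 6.843

Arc 1: start y=6.600, vy=7.760 → t=2.197, apex=9.672, x_land=20.562, impact vy=-13.769
  bounce: vy ← 0.89·13.769 = 12.254
Arc 2: start y=0.000, vy=12.254 → t=2.501, apex=7.661, x_land=43.970, impact vy=-12.254
  bounce: vy ← 0.89·12.254 = 10.906
Arc 3: start y=0.000, vy=10.906 → t=2.226, apex=6.069, x_land=64.803, impact vy=-10.906
  bounce: vy ← 0.89·10.906 = 9.707
Arc 4: start y=0.000, vy=9.707 → t=1.981, apex=4.807, x_land=83.345, impact vy=-9.707
  bounce: vy ← 0.89·9.707 = 8.639
Arc 5: start y=0.000, vy=8.639 → t=1.763, apex=3.808, x_land=99.846, impact vy=-8.639
  bounce: vy ← 0.89·8.639 = 7.689
Arc 6: start y=0.000, vy=7.689 → t=1.569, apex=3.016, x_land=114.533, impact vy=-7.689
  bounce: vy ← 0.89·7.689 = 6.843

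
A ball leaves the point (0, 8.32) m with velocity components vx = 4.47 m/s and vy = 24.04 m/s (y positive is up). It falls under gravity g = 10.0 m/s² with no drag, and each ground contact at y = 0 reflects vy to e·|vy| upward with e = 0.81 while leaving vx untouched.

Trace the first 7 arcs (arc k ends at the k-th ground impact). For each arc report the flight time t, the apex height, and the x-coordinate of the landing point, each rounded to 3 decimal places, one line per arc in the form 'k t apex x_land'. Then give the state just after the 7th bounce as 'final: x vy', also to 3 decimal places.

Arc 1: start y=8.320, vy=24.040 → t=5.132, apex=37.216, x_land=22.941, impact vy=-27.282
  bounce: vy ← 0.81·27.282 = 22.099
Arc 2: start y=0.000, vy=22.099 → t=4.420, apex=24.417, x_land=42.697, impact vy=-22.099
  bounce: vy ← 0.81·22.099 = 17.900
Arc 3: start y=0.000, vy=17.900 → t=3.580, apex=16.020, x_land=58.700, impact vy=-17.900
  bounce: vy ← 0.81·17.900 = 14.499
Arc 4: start y=0.000, vy=14.499 → t=2.900, apex=10.511, x_land=71.662, impact vy=-14.499
  bounce: vy ← 0.81·14.499 = 11.744
Arc 5: start y=0.000, vy=11.744 → t=2.349, apex=6.896, x_land=82.161, impact vy=-11.744
  bounce: vy ← 0.81·11.744 = 9.513
Arc 6: start y=0.000, vy=9.513 → t=1.903, apex=4.525, x_land=90.665, impact vy=-9.513
  bounce: vy ← 0.81·9.513 = 7.705
Arc 7: start y=0.000, vy=7.705 → t=1.541, apex=2.969, x_land=97.554, impact vy=-7.705
  bounce: vy ← 0.81·7.705 = 6.241

1 5.132 37.216 22.941
2 4.420 24.417 42.697
3 3.580 16.020 58.700
4 2.900 10.511 71.662
5 2.349 6.896 82.161
6 1.903 4.525 90.665
7 1.541 2.969 97.554
final: 97.554 6.241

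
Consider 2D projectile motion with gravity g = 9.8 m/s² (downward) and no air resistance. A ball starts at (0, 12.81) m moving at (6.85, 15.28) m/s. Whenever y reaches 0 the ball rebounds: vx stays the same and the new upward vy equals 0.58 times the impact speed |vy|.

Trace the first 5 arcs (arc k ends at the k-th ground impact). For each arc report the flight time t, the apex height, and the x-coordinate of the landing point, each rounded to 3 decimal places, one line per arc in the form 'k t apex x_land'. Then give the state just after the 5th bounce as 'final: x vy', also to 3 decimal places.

1 3.805 24.722 26.067
2 2.606 8.317 43.915
3 1.511 2.798 54.267
4 0.877 0.941 60.271
5 0.508 0.317 63.753
final: 63.753 1.445

Arc 1: start y=12.810, vy=15.280 → t=3.805, apex=24.722, x_land=26.067, impact vy=-22.013
  bounce: vy ← 0.58·22.013 = 12.767
Arc 2: start y=0.000, vy=12.767 → t=2.606, apex=8.317, x_land=43.915, impact vy=-12.767
  bounce: vy ← 0.58·12.767 = 7.405
Arc 3: start y=0.000, vy=7.405 → t=1.511, apex=2.798, x_land=54.267, impact vy=-7.405
  bounce: vy ← 0.58·7.405 = 4.295
Arc 4: start y=0.000, vy=4.295 → t=0.877, apex=0.941, x_land=60.271, impact vy=-4.295
  bounce: vy ← 0.58·4.295 = 2.491
Arc 5: start y=0.000, vy=2.491 → t=0.508, apex=0.317, x_land=63.753, impact vy=-2.491
  bounce: vy ← 0.58·2.491 = 1.445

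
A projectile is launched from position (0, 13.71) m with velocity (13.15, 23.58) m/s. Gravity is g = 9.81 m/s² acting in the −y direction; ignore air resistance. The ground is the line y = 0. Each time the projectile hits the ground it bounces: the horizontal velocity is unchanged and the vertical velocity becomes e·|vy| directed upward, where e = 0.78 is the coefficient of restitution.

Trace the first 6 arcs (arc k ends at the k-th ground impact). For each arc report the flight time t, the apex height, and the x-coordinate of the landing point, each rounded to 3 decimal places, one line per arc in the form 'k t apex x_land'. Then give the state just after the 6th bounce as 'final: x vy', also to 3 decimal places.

Arc 1: start y=13.710, vy=23.580 → t=5.332, apex=42.049, x_land=70.110, impact vy=-28.723
  bounce: vy ← 0.78·28.723 = 22.404
Arc 2: start y=0.000, vy=22.404 → t=4.568, apex=25.583, x_land=130.174, impact vy=-22.404
  bounce: vy ← 0.78·22.404 = 17.475
Arc 3: start y=0.000, vy=17.475 → t=3.563, apex=15.565, x_land=177.023, impact vy=-17.475
  bounce: vy ← 0.78·17.475 = 13.631
Arc 4: start y=0.000, vy=13.631 → t=2.779, apex=9.469, x_land=213.566, impact vy=-13.631
  bounce: vy ← 0.78·13.631 = 10.632
Arc 5: start y=0.000, vy=10.632 → t=2.168, apex=5.761, x_land=242.069, impact vy=-10.632
  bounce: vy ← 0.78·10.632 = 8.293
Arc 6: start y=0.000, vy=8.293 → t=1.691, apex=3.505, x_land=264.302, impact vy=-8.293
  bounce: vy ← 0.78·8.293 = 6.468

1 5.332 42.049 70.110
2 4.568 25.583 130.174
3 3.563 15.565 177.023
4 2.779 9.469 213.566
5 2.168 5.761 242.069
6 1.691 3.505 264.302
final: 264.302 6.468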